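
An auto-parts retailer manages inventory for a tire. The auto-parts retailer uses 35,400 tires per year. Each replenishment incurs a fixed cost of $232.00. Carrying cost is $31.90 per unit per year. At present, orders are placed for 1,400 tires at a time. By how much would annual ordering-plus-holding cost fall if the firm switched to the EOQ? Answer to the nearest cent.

EOQ = √(2DS/H) = √(2 × 35,400 × 232 / 31.9) ≈ 717.57.
Cost at Q* = (D/Q*)S + (Q*/2)H = √(2DSH) ≈ $22,890.54.
Cost at Q = 1,400: (35,400/1,400)×232 + (1,400/2)×31.9 = $5,866.29 + $22,330.00 = $28,196.29.
Excess = $28,196.29 − $22,890.54 = $5,305.75.

Extra cost ≈ $5,305.75 per year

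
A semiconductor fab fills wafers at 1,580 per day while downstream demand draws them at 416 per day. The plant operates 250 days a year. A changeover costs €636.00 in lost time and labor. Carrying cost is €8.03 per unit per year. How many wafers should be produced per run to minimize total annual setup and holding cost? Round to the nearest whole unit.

Annual demand D = 416 × 250 = 104,000.
Production build-up factor (1 − d/p) = 1 − 416/1,580 = 0.7367.
Q* = √(2DS / (H(1 − d/p))) = √(2 × 104,000 × 636 / (8.03 × 0.7367)).
= √(132,288,000 / 5.9158) ≈ 4728.839.

Q* ≈ 4,729 wafers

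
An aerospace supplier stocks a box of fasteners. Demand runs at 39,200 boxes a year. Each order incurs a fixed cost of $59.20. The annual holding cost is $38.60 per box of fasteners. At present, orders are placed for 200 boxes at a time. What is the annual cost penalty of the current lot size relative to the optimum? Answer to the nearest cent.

Extra cost ≈ $2,078.38 per year

EOQ = √(2DS/H) = √(2 × 39,200 × 59.2 / 38.6) ≈ 346.76.
Cost at Q* = (D/Q*)S + (Q*/2)H = √(2DSH) ≈ $13,384.82.
Cost at Q = 200: (39,200/200)×59.2 + (200/2)×38.6 = $11,603.20 + $3,860.00 = $15,463.20.
Excess = $15,463.20 − $13,384.82 = $2,078.38.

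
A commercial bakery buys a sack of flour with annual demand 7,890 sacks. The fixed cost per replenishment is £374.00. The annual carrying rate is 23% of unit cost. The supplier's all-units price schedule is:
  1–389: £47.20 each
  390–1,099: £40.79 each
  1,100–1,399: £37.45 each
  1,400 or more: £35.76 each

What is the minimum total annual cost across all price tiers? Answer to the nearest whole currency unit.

TC* ≈ £290,012

Holding cost per unit per year at price C is H = 0.23·C.
Candidates are each tier's EOQ (if it falls in that tier) and each price-break quantity.
Tier 1 (£47.20): EOQ = 737.3 exceeds tier's upper bound 389, so this tier is dominated.
EOQ at £40.79 = 793.1 (feasible in tier 2): TC = 7,890×£40.79 + (7,890/793.1)×374 + (793.1/2)×0.23×£40.79 = £329,274.08.
EOQ at £37.45 = 827.8 < 1100, so use break Q=1100: TC = 7,890×£37.45 + (7,890/1100.0)×374 + (1100.0/2)×0.23×£37.45 = £302,900.52.
EOQ at £35.76 = 847.1 < 1400, so use break Q=1400: TC = 7,890×£35.76 + (7,890/1400.0)×374 + (1400.0/2)×0.23×£35.76 = £290,011.52.
Lowest total cost among the candidates is at Q = 1400.0.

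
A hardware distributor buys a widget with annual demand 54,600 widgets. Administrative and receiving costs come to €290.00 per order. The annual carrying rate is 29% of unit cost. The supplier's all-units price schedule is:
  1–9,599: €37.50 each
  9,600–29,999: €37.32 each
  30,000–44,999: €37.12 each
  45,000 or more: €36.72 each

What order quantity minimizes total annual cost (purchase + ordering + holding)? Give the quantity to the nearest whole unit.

Q* ≈ 1,706 widgets

Holding cost per unit per year at price C is H = 0.29·C.
Candidates are each tier's EOQ (if it falls in that tier) and each price-break quantity.
EOQ at €37.50 = 1706.5 (feasible in tier 1): TC = 54,600×€37.50 + (54,600/1706.5)×290 + (1706.5/2)×0.29×€37.50 = €2,066,057.73.
EOQ at €37.32 = 1710.6 < 9600, so use break Q=9600: TC = 54,600×€37.32 + (54,600/9600.0)×290 + (9600.0/2)×0.29×€37.32 = €2,091,270.81.
EOQ at €37.12 = 1715.2 < 30000, so use break Q=30000: TC = 54,600×€37.12 + (54,600/30000.0)×290 + (30000.0/2)×0.29×€37.12 = €2,188,751.80.
EOQ at €36.72 = 1724.5 < 45000, so use break Q=45000: TC = 54,600×€36.72 + (54,600/45000.0)×290 + (45000.0/2)×0.29×€36.72 = €2,244,861.87.
Lowest total cost is €2,066,057.73 at Q = 1706.5.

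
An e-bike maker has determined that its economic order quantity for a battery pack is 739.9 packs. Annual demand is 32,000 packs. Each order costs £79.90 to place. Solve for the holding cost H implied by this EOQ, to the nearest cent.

H ≈ £9.34

Invert the EOQ relation Q*² = 2DS/H.
From Q* = √(2DS/H): H = 2DS / Q*² = 2 × 32,000 × 79.9 / 739.9² = 9.3407.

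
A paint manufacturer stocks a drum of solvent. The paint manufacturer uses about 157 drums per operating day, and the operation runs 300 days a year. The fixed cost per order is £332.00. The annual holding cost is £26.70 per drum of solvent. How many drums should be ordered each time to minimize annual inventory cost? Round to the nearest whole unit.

Q* ≈ 1,082 drums

Annual demand D = 157 × 300 = 47,100.
EOQ = √(2DS / H) = √(2 × 47,100 × 332 / 26.7).
= √(31,274,400 / 26.7) = √1,171,325.8427 ≈ 1082.278.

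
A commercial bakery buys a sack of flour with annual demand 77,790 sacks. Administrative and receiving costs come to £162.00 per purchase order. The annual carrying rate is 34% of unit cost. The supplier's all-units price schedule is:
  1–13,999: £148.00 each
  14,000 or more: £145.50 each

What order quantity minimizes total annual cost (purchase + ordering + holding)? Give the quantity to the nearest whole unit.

Holding cost per unit per year at price C is H = 0.34·C.
Evaluate total cost at each tier's feasible EOQ or, if the EOQ is below the tier, at the tier's minimum quantity.
EOQ at £148.00 = 707.7 (feasible in tier 1): TC = 77,790×£148.00 + (77,790/707.7)×162 + (707.7/2)×0.34×£148.00 = £11,548,532.68.
EOQ at £145.50 = 713.8 < 14000, so use break Q=14000: TC = 77,790×£145.50 + (77,790/14000.0)×162 + (14000.0/2)×0.34×£145.50 = £11,665,635.14.
Lowest total cost is £11,548,532.68 at Q = 707.7.

Q* ≈ 708 sacks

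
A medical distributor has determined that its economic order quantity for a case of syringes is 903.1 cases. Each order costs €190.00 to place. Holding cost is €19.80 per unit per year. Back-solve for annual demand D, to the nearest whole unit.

D ≈ 42,497 cases per year

Invert the EOQ relation Q*² = 2DS/H.
From Q* = √(2DS/H): D = Q*²H / (2S) = 903.1² × 19.8 / (2 × 190) = 42496.511.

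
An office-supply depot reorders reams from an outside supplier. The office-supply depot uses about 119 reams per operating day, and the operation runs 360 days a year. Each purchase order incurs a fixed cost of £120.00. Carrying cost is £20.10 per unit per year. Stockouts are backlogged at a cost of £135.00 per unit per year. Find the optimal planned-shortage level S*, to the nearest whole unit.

Annual demand D = 119 × 360 = 42,840.
With planned backorders, Q* = √(2DS/H) · √((H+B)/B).
√(2DS/H) = √(2 × 42,840 × 120 / 20.1) = 715.208.
√((H+B)/B) = √((20.1+135)/135) = 1.0719.
Q* ≈ 766.604.
S* = Q* · H/(H+B) = 766.604 × 20.1/155.1 ≈ 99.347.

S* ≈ 99 reams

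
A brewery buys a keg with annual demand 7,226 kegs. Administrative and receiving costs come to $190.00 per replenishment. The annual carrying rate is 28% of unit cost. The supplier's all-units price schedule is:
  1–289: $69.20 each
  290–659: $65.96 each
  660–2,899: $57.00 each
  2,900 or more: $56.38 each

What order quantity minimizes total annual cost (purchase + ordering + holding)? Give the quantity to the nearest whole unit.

Q* ≈ 660 kegs

Holding cost per unit per year at price C is H = 0.28·C.
Candidates are each tier's EOQ (if it falls in that tier) and each price-break quantity.
Tier 1 ($69.20): EOQ = 376.5 exceeds tier's upper bound 289, so this tier is dominated.
EOQ at $65.96 = 385.6 (feasible in tier 2): TC = 7,226×$65.96 + (7,226/385.6)×190 + (385.6/2)×0.28×$65.96 = $483,748.27.
EOQ at $57.00 = 414.8 < 660, so use break Q=660: TC = 7,226×$57.00 + (7,226/660.0)×190 + (660.0/2)×0.28×$57.00 = $419,229.01.
EOQ at $56.38 = 417.1 < 2900, so use break Q=2900: TC = 7,226×$56.38 + (7,226/2900.0)×190 + (2900.0/2)×0.28×$56.38 = $430,765.59.
Lowest total cost is $419,229.01 at Q = 660.0.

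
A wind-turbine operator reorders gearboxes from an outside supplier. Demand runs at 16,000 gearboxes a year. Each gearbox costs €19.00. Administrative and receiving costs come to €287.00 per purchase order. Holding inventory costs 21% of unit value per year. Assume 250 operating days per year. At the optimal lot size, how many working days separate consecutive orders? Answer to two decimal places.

T ≈ 23.71 days

Holding cost H = 0.21 × €19.00 = €3.9900 per unit per year.
The optimal lot size = √(2DS/H) = √(2 × 16,000 × 287 / 3.99) ≈ 1517.15.
Cycle time = Q*/D × 250 = 1517.15 / 16,000 × 250 ≈ 23.706 days.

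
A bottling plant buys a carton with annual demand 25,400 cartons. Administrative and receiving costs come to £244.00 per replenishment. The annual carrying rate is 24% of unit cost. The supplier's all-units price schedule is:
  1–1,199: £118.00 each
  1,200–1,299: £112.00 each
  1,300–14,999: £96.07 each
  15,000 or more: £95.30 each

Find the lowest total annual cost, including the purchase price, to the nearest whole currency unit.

Holding cost per unit per year at price C is H = 0.24·C.
Candidates are each tier's EOQ (if it falls in that tier) and each price-break quantity.
EOQ at £118.00 = 661.6 (feasible in tier 1): TC = 25,400×£118.00 + (25,400/661.6)×244 + (661.6/2)×0.24×£118.00 = £3,015,935.85.
EOQ at £112.00 = 679.1 < 1200, so use break Q=1200: TC = 25,400×£112.00 + (25,400/1200.0)×244 + (1200.0/2)×0.24×£112.00 = £2,866,092.67.
EOQ at £96.07 = 733.2 < 1300, so use break Q=1300: TC = 25,400×£96.07 + (25,400/1300.0)×244 + (1300.0/2)×0.24×£96.07 = £2,459,932.30.
EOQ at £95.30 = 736.2 < 15000, so use break Q=15000: TC = 25,400×£95.30 + (25,400/15000.0)×244 + (15000.0/2)×0.24×£95.30 = £2,592,573.17.
Lowest total cost among the candidates is at Q = 1300.0.

TC* ≈ £2,459,932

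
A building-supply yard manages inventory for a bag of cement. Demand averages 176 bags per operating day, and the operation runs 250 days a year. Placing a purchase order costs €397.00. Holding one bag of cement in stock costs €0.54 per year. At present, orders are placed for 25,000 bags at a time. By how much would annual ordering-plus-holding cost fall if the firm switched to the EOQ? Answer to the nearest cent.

Extra cost ≈ €3,105.28 per year

Annual demand D = 176 × 250 = 44,000.
EOQ = √(2DS/H) = √(2 × 44,000 × 397 / 0.54) ≈ 8043.40.
Cost at Q* = (D/Q*)S + (Q*/2)H = √(2DSH) ≈ €4,343.44.
Cost at Q = 25,000: (44,000/25,000)×397 + (25,000/2)×0.54 = €698.72 + €6,750.00 = €7,448.72.
Excess = €7,448.72 − €4,343.44 = €3,105.28.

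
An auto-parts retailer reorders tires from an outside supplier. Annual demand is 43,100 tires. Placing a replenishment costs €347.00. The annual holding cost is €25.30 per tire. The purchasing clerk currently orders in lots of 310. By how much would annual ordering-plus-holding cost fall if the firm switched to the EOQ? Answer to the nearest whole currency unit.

Extra cost ≈ €24,656 per year

EOQ = √(2DS/H) = √(2 × 43,100 × 347 / 25.3) ≈ 1087.32.
Cost at Q* = (D/Q*)S + (Q*/2)H = √(2DSH) ≈ €27,509.24.
Cost at Q = 310: (43,100/310)×347 + (310/2)×25.3 = €48,244.19 + €3,921.50 = €52,165.69.
Excess = €52,165.69 − €27,509.24 = €24,656.45.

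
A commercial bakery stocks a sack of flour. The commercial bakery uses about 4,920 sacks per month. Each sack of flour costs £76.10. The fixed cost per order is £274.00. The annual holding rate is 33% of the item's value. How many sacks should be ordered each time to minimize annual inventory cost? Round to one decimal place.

Q* ≈ 1,135.0 sacks

Annual demand D = 4,920 × 12 = 59,040.
Holding cost H = 0.33 × £76.10 = £25.1130 per unit per year.
EOQ = √(2DS / H) = √(2 × 59,040 × 274 / 25.113).
= √(32,353,920 / 25.113) = √1,288,333.5324 ≈ 1135.048.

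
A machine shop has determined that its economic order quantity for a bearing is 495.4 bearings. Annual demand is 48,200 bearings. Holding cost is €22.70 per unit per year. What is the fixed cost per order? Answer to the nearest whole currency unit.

S ≈ €58

The basic EOQ model gives Q* = √(2DS/H); rearrange for the unknown.
From Q* = √(2DS/H): S = Q*²H / (2D) = 495.4² × 22.7 / (2 × 48,200) = 57.7911.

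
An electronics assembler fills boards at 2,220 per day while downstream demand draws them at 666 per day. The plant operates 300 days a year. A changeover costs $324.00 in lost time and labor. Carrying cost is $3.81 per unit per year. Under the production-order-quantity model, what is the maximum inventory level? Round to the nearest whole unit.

I_max ≈ 4,877 boards

Annual demand D = 666 × 300 = 199,800.
Production build-up factor (1 − d/p) = 1 − 666/2,220 = 0.7000.
Q* = √(2DS / (H(1 − d/p))) = √(2 × 199,800 × 324 / (3.81 × 0.7000)).
= √(129,470,400 / 2.667) ≈ 6967.448.
Maximum inventory = Q*(1 − d/p) = 6967.448 × 0.7000 ≈ 4877.214.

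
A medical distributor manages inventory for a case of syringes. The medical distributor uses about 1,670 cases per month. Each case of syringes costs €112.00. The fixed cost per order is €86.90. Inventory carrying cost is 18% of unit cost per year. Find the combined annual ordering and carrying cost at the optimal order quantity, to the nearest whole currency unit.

Annual demand D = 1,670 × 12 = 20,040.
Holding cost H = 0.18 × €112.00 = €20.1600 per unit per year.
EOQ = √(2DS/H) = √(2 × 20,040 × 86.9 / 20.16) ≈ 415.65.
At the optimum the two cost components are equal, so total cost = 2·(Q*/2)H = Q*·H.
Minimum total = √(2DSH) = √(2 × 20,040 × 86.9 × 20.16) ≈ 8379.517.

TC* ≈ €8,380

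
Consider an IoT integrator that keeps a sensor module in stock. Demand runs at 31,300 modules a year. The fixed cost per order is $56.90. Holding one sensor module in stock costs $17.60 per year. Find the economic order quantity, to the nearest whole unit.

EOQ = √(2DS / H) = √(2 × 31,300 × 56.9 / 17.6).
= √(3,561,940 / 17.6) = √202,382.9545 ≈ 449.870.

Q* ≈ 450 modules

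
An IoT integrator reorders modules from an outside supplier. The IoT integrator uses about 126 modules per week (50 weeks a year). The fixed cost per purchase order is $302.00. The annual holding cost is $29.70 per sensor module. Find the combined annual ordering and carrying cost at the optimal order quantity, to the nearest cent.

Annual demand D = 126 × 50 = 6,300.
EOQ = √(2DS/H) = √(2 × 6,300 × 302 / 29.7) ≈ 357.94.
At the optimum the two cost components are equal, so total cost = 2·(Q*/2)H = Q*·H.
Minimum total = √(2DSH) = √(2 × 6,300 × 302 × 29.7) ≈ 10630.825.

TC* ≈ $10,630.82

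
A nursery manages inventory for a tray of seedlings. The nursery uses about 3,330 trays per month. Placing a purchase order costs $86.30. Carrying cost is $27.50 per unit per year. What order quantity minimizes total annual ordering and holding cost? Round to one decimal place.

Q* ≈ 500.8 trays

Annual demand D = 3,330 × 12 = 39,960.
EOQ = √(2DS / H) = √(2 × 39,960 × 86.3 / 27.5).
= √(6,897,096 / 27.5) = √250,803.4909 ≈ 500.803.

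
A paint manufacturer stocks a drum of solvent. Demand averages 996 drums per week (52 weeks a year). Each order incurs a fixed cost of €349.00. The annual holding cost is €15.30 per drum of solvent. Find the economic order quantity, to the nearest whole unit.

Q* ≈ 1,537 drums

Annual demand D = 996 × 52 = 51,792.
EOQ = √(2DS / H) = √(2 × 51,792 × 349 / 15.3).
= √(36,150,816 / 15.3) = √2,362,798.4314 ≈ 1537.140.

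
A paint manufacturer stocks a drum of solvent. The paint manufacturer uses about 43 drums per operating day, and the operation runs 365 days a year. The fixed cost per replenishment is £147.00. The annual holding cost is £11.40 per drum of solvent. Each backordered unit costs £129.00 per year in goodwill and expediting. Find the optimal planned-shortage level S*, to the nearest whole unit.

Annual demand D = 43 × 365 = 15,695.
With planned backorders, Q* = √(2DS/H) · √((H+B)/B).
√(2DS/H) = √(2 × 15,695 × 147 / 11.4) = 636.212.
√((H+B)/B) = √((11.4+129)/129) = 1.0433.
Q* ≈ 663.729.
S* = Q* · H/(H+B) = 663.729 × 11.4/140.4 ≈ 53.893.

S* ≈ 54 drums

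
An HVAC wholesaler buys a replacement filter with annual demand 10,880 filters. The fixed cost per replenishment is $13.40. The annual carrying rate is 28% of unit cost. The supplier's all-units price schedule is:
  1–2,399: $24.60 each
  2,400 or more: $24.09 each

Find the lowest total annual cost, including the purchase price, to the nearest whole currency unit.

TC* ≈ $269,065

Holding cost per unit per year at price C is H = 0.28·C.
For each price level, check whether its EOQ is feasible; otherwise the best quantity at that price is the breakpoint.
EOQ at $24.60 = 205.7 (feasible in tier 1): TC = 10,880×$24.60 + (10,880/205.7)×13.4 + (205.7/2)×0.28×$24.60 = $269,065.19.
EOQ at $24.09 = 207.9 < 2400, so use break Q=2400: TC = 10,880×$24.09 + (10,880/2400.0)×13.4 + (2400.0/2)×0.28×$24.09 = $270,254.19.
Lowest total cost among the candidates is at Q = 205.7.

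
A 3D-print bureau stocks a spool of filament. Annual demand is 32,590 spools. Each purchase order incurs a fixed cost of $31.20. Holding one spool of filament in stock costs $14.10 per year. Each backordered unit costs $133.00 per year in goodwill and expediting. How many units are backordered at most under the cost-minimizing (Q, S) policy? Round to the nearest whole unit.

S* ≈ 38 spools

With planned backorders, Q* = √(2DS/H) · √((H+B)/B).
√(2DS/H) = √(2 × 32,590 × 31.2 / 14.1) = 379.774.
√((H+B)/B) = √((14.1+133)/133) = 1.0517.
Q* ≈ 399.398.
S* = Q* · H/(H+B) = 399.398 × 14.1/147.1 ≈ 38.284.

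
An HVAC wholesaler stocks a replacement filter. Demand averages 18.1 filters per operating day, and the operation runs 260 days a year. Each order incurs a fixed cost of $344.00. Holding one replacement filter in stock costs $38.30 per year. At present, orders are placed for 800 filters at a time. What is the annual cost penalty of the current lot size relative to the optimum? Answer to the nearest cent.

Extra cost ≈ $6,207.83 per year

Annual demand D = 18.1 × 260 = 4,706.
EOQ = √(2DS/H) = √(2 × 4,706 × 344 / 38.3) ≈ 290.75.
Cost at Q* = (D/Q*)S + (Q*/2)H = √(2DSH) ≈ $11,135.75.
Cost at Q = 800: (4,706/800)×344 + (800/2)×38.3 = $2,023.58 + $15,320.00 = $17,343.58.
Excess = $17,343.58 − $11,135.75 = $6,207.83.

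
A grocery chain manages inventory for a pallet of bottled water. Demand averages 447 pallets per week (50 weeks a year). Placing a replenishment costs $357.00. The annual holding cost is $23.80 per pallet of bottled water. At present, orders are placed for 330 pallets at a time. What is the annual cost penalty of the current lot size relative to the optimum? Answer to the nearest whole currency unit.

Annual demand D = 447 × 50 = 22,350.
EOQ = √(2DS/H) = √(2 × 22,350 × 357 / 23.8) ≈ 818.84.
Cost at Q* = (D/Q*)S + (Q*/2)H = √(2DSH) ≈ $19,488.41.
Cost at Q = 330: (22,350/330)×357 + (330/2)×23.8 = $24,178.64 + $3,927.00 = $28,105.64.
Excess = $28,105.64 − $19,488.41 = $8,617.23.

Extra cost ≈ $8,617 per year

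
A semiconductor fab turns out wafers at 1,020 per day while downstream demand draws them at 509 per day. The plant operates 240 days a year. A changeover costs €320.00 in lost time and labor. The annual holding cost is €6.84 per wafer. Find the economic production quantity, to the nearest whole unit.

Annual demand D = 509 × 240 = 122,160.
Production build-up factor (1 − d/p) = 1 − 509/1,020 = 0.5010.
Q* = √(2DS / (H(1 − d/p))) = √(2 × 122,160 × 320 / (6.84 × 0.5010)).
= √(78,182,400 / 3.4267) ≈ 4776.569.

Q* ≈ 4,777 wafers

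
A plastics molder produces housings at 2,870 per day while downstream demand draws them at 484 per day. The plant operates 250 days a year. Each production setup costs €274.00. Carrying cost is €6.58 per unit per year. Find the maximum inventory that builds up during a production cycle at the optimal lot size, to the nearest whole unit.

Annual demand D = 484 × 250 = 121,000.
Production build-up factor (1 − d/p) = 1 − 484/2,870 = 0.8314.
Q* = √(2DS / (H(1 − d/p))) = √(2 × 121,000 × 274 / (6.58 × 0.8314)).
= √(66,308,000 / 5.4703) ≈ 3481.575.
Maximum inventory = Q*(1 − d/p) = 3481.575 × 0.8314 ≈ 2894.438.

I_max ≈ 2,894 housings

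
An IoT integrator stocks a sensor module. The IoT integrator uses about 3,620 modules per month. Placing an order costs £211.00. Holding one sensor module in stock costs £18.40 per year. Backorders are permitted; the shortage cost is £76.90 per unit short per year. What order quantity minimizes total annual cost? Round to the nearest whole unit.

Annual demand D = 3,620 × 12 = 43,440.
With planned backorders, Q* = √(2DS/H) · √((H+B)/B).
√(2DS/H) = √(2 × 43,440 × 211 / 18.4) = 998.142.
√((H+B)/B) = √((18.4+76.9)/76.9) = 1.1132.
Q* ≈ 1111.157.

Q* ≈ 1,111 modules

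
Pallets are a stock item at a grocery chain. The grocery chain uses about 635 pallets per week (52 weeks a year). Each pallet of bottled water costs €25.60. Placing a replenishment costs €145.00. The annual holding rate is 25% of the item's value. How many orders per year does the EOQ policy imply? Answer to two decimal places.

Annual demand D = 635 × 52 = 33,020.
Holding cost H = 0.25 × €25.60 = €6.4000 per unit per year.
Q* = √(2DS/H) = √(2 × 33,020 × 145 / 6.4) ≈ 1223.20.
Orders per year = D / Q* = 33,020 / 1223.20 ≈ 26.995.

N ≈ 26.99 orders per year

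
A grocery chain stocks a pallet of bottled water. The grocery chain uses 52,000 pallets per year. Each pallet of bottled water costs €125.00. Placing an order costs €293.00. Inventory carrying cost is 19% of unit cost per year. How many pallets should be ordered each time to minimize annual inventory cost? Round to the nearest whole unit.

Holding cost H = 0.19 × €125.00 = €23.7500 per unit per year.
EOQ = √(2DS / H) = √(2 × 52,000 × 293 / 23.75).
= √(30,472,000 / 23.75) = √1,283,031.5789 ≈ 1132.710.

Q* ≈ 1,133 pallets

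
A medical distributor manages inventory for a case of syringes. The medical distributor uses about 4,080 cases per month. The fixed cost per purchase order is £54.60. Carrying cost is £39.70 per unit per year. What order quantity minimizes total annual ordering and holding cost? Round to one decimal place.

Annual demand D = 4,080 × 12 = 48,960.
EOQ = √(2DS / H) = √(2 × 48,960 × 54.6 / 39.7).
= √(5,346,432 / 39.7) = √134,670.8312 ≈ 366.975.

Q* ≈ 367.0 cases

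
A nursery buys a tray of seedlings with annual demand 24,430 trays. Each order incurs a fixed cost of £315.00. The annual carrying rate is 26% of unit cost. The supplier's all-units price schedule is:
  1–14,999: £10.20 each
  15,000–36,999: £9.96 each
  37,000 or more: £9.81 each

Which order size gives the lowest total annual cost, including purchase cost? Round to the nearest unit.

Holding cost per unit per year at price C is H = 0.26·C.
For each price level, check whether its EOQ is feasible; otherwise the best quantity at that price is the breakpoint.
EOQ at £10.20 = 2409.0 (feasible in tier 1): TC = 24,430×£10.20 + (24,430/2409.0)×315 + (2409.0/2)×0.26×£10.20 = £255,574.79.
EOQ at £9.96 = 2437.9 < 15000, so use break Q=15000: TC = 24,430×£9.96 + (24,430/15000.0)×315 + (15000.0/2)×0.26×£9.96 = £263,257.83.
EOQ at £9.81 = 2456.5 < 37000, so use break Q=37000: TC = 24,430×£9.81 + (24,430/37000.0)×315 + (37000.0/2)×0.26×£9.81 = £287,052.39.
Lowest total cost is £255,574.79 at Q = 2409.0.

Q* ≈ 2,409 trays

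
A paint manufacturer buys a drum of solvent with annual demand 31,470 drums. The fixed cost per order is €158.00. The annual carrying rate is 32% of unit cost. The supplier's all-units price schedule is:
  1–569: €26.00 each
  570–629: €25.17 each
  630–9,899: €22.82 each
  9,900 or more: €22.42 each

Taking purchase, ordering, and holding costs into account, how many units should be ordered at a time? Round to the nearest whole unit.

Holding cost per unit per year at price C is H = 0.32·C.
Candidates are each tier's EOQ (if it falls in that tier) and each price-break quantity.
Tier 1 (€26.00): EOQ = 1093.3 exceeds tier's upper bound 569, so this tier is dominated.
Tier 2 (€25.17): EOQ = 1111.2 exceeds tier's upper bound 629, so this tier is dominated.
EOQ at €22.82 = 1167.0 (feasible in tier 3): TC = 31,470×€22.82 + (31,470/1167.0)×158 + (1167.0/2)×0.32×€22.82 = €726,667.07.
EOQ at €22.42 = 1177.3 < 9900, so use break Q=9900: TC = 31,470×€22.42 + (31,470/9900.0)×158 + (9900.0/2)×0.32×€22.42 = €741,572.93.
Lowest total cost is €726,667.07 at Q = 1167.0.

Q* ≈ 1,167 drums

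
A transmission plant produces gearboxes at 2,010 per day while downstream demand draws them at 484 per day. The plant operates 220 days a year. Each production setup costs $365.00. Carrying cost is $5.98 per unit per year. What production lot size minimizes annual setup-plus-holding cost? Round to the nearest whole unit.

Q* ≈ 4,138 gearboxes

Annual demand D = 484 × 220 = 106,480.
Production build-up factor (1 − d/p) = 1 − 484/2,010 = 0.7592.
Q* = √(2DS / (H(1 − d/p))) = √(2 × 106,480 × 365 / (5.98 × 0.7592)).
= √(77,730,400 / 4.54) ≈ 4137.763.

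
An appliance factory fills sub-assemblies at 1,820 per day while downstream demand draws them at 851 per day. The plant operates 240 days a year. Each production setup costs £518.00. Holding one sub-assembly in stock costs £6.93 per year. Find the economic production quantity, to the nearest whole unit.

Annual demand D = 851 × 240 = 204,240.
Production build-up factor (1 − d/p) = 1 − 851/1,820 = 0.5324.
Q* = √(2DS / (H(1 − d/p))) = √(2 × 204,240 × 518 / (6.93 × 0.5324)).
= √(211,592,640 / 3.6897) ≈ 7572.817.

Q* ≈ 7,573 sub-assemblies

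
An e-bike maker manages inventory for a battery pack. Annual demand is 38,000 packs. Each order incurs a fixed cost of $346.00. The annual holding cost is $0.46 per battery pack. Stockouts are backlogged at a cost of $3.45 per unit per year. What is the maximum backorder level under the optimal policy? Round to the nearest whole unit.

S* ≈ 947 packs

With planned backorders, Q* = √(2DS/H) · √((H+B)/B).
√(2DS/H) = √(2 × 38,000 × 346 / 0.46) = 7560.768.
√((H+B)/B) = √((0.46+3.45)/3.45) = 1.0646.
Q* ≈ 8049.053.
S* = Q* · H/(H+B) = 8049.053 × 0.46/3.91 ≈ 946.947.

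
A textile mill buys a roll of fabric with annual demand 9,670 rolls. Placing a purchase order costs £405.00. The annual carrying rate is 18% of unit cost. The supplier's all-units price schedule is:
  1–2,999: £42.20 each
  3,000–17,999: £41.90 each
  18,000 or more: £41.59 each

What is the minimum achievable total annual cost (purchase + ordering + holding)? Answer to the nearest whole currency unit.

Holding cost per unit per year at price C is H = 0.18·C.
Evaluate total cost at each tier's feasible EOQ or, if the EOQ is below the tier, at the tier's minimum quantity.
EOQ at £42.20 = 1015.5 (feasible in tier 1): TC = 9,670×£42.20 + (9,670/1015.5)×405 + (1015.5/2)×0.18×£42.20 = £415,787.44.
EOQ at £41.90 = 1019.1 < 3000, so use break Q=3000: TC = 9,670×£41.90 + (9,670/3000.0)×405 + (3000.0/2)×0.18×£41.90 = £417,791.45.
EOQ at £41.59 = 1022.9 < 18000, so use break Q=18000: TC = 9,670×£41.59 + (9,670/18000.0)×405 + (18000.0/2)×0.18×£41.59 = £469,768.68.
Lowest total cost among the candidates is at Q = 1015.5.

TC* ≈ £415,787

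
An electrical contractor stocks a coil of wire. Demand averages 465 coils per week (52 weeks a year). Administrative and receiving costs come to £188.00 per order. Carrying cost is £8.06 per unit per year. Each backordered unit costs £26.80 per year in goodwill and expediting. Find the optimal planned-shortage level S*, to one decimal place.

Annual demand D = 465 × 52 = 24,180.
With planned backorders, Q* = √(2DS/H) · √((H+B)/B).
√(2DS/H) = √(2 × 24,180 × 188 / 8.06) = 1062.073.
√((H+B)/B) = √((8.06+26.8)/26.8) = 1.1405.
Q* ≈ 1211.298.
S* = Q* · H/(H+B) = 1211.298 × 8.06/34.86 ≈ 280.065.

S* ≈ 280.1 coils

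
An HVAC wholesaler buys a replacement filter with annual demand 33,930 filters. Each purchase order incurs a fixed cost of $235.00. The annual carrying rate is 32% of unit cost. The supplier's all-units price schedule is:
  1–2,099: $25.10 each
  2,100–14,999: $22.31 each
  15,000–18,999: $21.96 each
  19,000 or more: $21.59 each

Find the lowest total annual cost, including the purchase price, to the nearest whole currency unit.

TC* ≈ $768,271

Holding cost per unit per year at price C is H = 0.32·C.
Evaluate total cost at each tier's feasible EOQ or, if the EOQ is below the tier, at the tier's minimum quantity.
EOQ at $25.10 = 1409.1 (feasible in tier 1): TC = 33,930×$25.10 + (33,930/1409.1)×235 + (1409.1/2)×0.32×$25.10 = $862,960.56.
EOQ at $22.31 = 1494.6 < 2100, so use break Q=2100: TC = 33,930×$22.31 + (33,930/2100.0)×235 + (2100.0/2)×0.32×$22.31 = $768,271.39.
EOQ at $21.96 = 1506.4 < 15000, so use break Q=15000: TC = 33,930×$21.96 + (33,930/15000.0)×235 + (15000.0/2)×0.32×$21.96 = $798,338.37.
EOQ at $21.59 = 1519.3 < 19000, so use break Q=19000: TC = 33,930×$21.59 + (33,930/19000.0)×235 + (19000.0/2)×0.32×$21.59 = $798,601.96.
Lowest total cost among the candidates is at Q = 2100.0.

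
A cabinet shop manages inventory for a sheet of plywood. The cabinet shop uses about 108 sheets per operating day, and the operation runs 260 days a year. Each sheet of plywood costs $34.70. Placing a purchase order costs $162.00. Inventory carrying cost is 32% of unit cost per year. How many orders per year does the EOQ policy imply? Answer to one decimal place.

N ≈ 31.0 orders per year

Annual demand D = 108 × 260 = 28,080.
Holding cost H = 0.32 × $34.70 = $11.1040 per unit per year.
EOQ = √(2DS/H) = √(2 × 28,080 × 162 / 11.104) ≈ 905.17.
Orders per year = D / Q* = 28,080 / 905.17 ≈ 31.022.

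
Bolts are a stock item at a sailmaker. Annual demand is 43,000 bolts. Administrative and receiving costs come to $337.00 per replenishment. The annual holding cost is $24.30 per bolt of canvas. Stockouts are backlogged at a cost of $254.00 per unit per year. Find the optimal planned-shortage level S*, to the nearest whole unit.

S* ≈ 100 bolts

With planned backorders, Q* = √(2DS/H) · √((H+B)/B).
√(2DS/H) = √(2 × 43,000 × 337 / 24.3) = 1092.097.
√((H+B)/B) = √((24.3+254)/254) = 1.0467.
Q* ≈ 1143.144.
S* = Q* · H/(H+B) = 1143.144 × 24.3/278.3 ≈ 99.815.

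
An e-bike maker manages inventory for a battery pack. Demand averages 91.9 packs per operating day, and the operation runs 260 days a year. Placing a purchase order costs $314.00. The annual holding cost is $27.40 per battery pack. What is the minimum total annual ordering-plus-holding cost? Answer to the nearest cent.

TC* ≈ $20,276.81

Annual demand D = 91.9 × 260 = 23,894.
The optimal lot size = √(2DS/H) = √(2 × 23,894 × 314 / 27.4) ≈ 740.03.
At Q*, ordering cost (D/Q*)S equals holding cost (Q*/2)H, each = √(DSH/2).
Minimum total = √(2DSH) = √(2 × 23,894 × 314 × 27.4) ≈ 20276.805.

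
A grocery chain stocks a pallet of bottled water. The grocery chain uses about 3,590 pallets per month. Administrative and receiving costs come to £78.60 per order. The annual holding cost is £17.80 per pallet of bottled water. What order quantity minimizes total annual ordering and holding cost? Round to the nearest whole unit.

Annual demand D = 3,590 × 12 = 43,080.
EOQ = √(2DS / H) = √(2 × 43,080 × 78.6 / 17.8).
= √(6,772,176 / 17.8) = √380,459.3258 ≈ 616.814.

Q* ≈ 617 pallets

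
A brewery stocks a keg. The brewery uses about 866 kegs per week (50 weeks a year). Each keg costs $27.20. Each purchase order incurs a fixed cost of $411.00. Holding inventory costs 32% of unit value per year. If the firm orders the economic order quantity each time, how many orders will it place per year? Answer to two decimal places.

Annual demand D = 866 × 50 = 43,300.
Holding cost H = 0.32 × $27.20 = $8.7040 per unit per year.
EOQ = √(2DS/H) = √(2 × 43,300 × 411 / 8.704) ≈ 2022.18.
Orders per year = D / Q* = 43,300 / 2022.18 ≈ 21.413.

N ≈ 21.41 orders per year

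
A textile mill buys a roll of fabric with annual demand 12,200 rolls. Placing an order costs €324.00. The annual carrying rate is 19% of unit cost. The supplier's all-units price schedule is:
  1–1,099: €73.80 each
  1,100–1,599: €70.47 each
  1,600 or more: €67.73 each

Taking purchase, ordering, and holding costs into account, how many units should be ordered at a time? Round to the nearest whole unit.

Holding cost per unit per year at price C is H = 0.19·C.
For each price level, check whether its EOQ is feasible; otherwise the best quantity at that price is the breakpoint.
EOQ at €73.80 = 750.9 (feasible in tier 1): TC = 12,200×€73.80 + (12,200/750.9)×324 + (750.9/2)×0.19×€73.80 = €910,888.64.
EOQ at €70.47 = 768.4 < 1100, so use break Q=1100: TC = 12,200×€70.47 + (12,200/1100.0)×324 + (1100.0/2)×0.19×€70.47 = €870,691.57.
EOQ at €67.73 = 783.8 < 1600, so use break Q=1600: TC = 12,200×€67.73 + (12,200/1600.0)×324 + (1600.0/2)×0.19×€67.73 = €839,071.46.
Lowest total cost is €839,071.46 at Q = 1600.0.

Q* ≈ 1,600 rolls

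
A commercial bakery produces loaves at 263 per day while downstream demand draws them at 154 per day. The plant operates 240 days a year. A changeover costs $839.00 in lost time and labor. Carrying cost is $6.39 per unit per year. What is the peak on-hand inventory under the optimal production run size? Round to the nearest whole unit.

Annual demand D = 154 × 240 = 36,960.
Production build-up factor (1 − d/p) = 1 − 154/263 = 0.4144.
Q* = √(2DS / (H(1 − d/p))) = √(2 × 36,960 × 839 / (6.39 × 0.4144)).
= √(62,018,880 / 2.6483) ≈ 4839.229.
Maximum inventory = Q*(1 − d/p) = 4839.229 × 0.4144 ≈ 2005.612.

I_max ≈ 2,006 loaves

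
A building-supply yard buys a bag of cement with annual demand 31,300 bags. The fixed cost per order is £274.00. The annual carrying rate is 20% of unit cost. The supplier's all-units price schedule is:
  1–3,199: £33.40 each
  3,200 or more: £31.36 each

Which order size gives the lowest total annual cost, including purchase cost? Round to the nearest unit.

Q* ≈ 3,200 bags

Holding cost per unit per year at price C is H = 0.20·C.
Evaluate total cost at each tier's feasible EOQ or, if the EOQ is below the tier, at the tier's minimum quantity.
EOQ at £33.40 = 1602.4 (feasible in tier 1): TC = 31,300×£33.40 + (31,300/1602.4)×274 + (1602.4/2)×0.20×£33.40 = £1,056,124.11.
EOQ at £31.36 = 1653.7 < 3200, so use break Q=3200: TC = 31,300×£31.36 + (31,300/3200.0)×274 + (3200.0/2)×0.20×£31.36 = £994,283.26.
Lowest total cost is £994,283.26 at Q = 3200.0.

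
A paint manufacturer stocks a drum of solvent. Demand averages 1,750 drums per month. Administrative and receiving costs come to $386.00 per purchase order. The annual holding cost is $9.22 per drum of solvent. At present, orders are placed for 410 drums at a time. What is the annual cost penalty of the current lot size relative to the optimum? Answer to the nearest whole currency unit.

Annual demand D = 1,750 × 12 = 21,000.
EOQ = √(2DS/H) = √(2 × 21,000 × 386 / 9.22) ≈ 1326.03.
Cost at Q* = (D/Q*)S + (Q*/2)H = √(2DSH) ≈ $12,225.98.
Cost at Q = 410: (21,000/410)×386 + (410/2)×9.22 = $19,770.73 + $1,890.10 = $21,660.83.
Excess = $21,660.83 − $12,225.98 = $9,434.85.

Extra cost ≈ $9,435 per year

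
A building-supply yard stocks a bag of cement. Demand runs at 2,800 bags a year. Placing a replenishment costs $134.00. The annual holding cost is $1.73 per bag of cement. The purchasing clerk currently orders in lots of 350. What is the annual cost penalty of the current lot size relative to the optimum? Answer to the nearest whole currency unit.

EOQ = √(2DS/H) = √(2 × 2,800 × 134 / 1.73) ≈ 658.60.
Cost at Q* = (D/Q*)S + (Q*/2)H = √(2DSH) ≈ $1,139.38.
Cost at Q = 350: (2,800/350)×134 + (350/2)×1.73 = $1,072.00 + $302.75 = $1,374.75.
Excess = $1,374.75 − $1,139.38 = $235.37.

Extra cost ≈ $235 per year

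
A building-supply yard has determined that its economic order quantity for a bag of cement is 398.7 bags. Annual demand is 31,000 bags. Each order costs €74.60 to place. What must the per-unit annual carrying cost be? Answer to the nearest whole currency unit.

Invert the EOQ relation Q*² = 2DS/H.
From Q* = √(2DS/H): H = 2DS / Q*² = 2 × 31,000 × 74.6 / 398.7² = 29.0963.

H ≈ €29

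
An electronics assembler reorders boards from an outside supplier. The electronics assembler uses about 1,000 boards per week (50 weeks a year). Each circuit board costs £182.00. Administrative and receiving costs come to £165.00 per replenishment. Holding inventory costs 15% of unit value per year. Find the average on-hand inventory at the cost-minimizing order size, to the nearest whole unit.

Average inventory ≈ 389 boards

Annual demand D = 1,000 × 50 = 50,000.
Holding cost H = 0.15 × £182.00 = £27.3000 per unit per year.
Q* = √(2DS/H) = √(2 × 50,000 × 165 / 27.3) ≈ 777.43.
Average inventory = Q*/2 ≈ 777.43 / 2 = 388.714.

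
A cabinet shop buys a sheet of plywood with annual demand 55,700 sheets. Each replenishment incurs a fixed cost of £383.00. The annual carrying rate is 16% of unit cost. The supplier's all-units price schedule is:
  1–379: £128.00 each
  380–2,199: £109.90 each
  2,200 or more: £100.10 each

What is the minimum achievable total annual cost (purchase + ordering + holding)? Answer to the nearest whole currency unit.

Holding cost per unit per year at price C is H = 0.16·C.
Candidates are each tier's EOQ (if it falls in that tier) and each price-break quantity.
Tier 1 (£128.00): EOQ = 1443.4 exceeds tier's upper bound 379, so this tier is dominated.
EOQ at £109.90 = 1557.7 (feasible in tier 2): TC = 55,700×£109.90 + (55,700/1557.7)×383 + (1557.7/2)×0.16×£109.90 = £6,148,820.55.
EOQ at £100.10 = 1632.2 < 2200, so use break Q=2200: TC = 55,700×£100.10 + (55,700/2200.0)×383 + (2200.0/2)×0.16×£100.10 = £5,602,884.46.
Lowest total cost among the candidates is at Q = 2200.0.

TC* ≈ £5,602,884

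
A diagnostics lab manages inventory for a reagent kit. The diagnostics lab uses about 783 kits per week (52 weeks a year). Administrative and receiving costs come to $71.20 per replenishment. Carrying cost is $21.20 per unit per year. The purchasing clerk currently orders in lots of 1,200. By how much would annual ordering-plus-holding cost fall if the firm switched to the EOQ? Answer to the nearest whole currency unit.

Annual demand D = 783 × 52 = 40,716.
EOQ = √(2DS/H) = √(2 × 40,716 × 71.2 / 21.2) ≈ 522.96.
Cost at Q* = (D/Q*)S + (Q*/2)H = √(2DSH) ≈ $11,086.78.
Cost at Q = 1,200: (40,716/1,200)×71.2 + (1,200/2)×21.2 = $2,415.82 + $12,720.00 = $15,135.82.
Excess = $15,135.82 − $11,086.78 = $4,049.03.

Extra cost ≈ $4,049 per year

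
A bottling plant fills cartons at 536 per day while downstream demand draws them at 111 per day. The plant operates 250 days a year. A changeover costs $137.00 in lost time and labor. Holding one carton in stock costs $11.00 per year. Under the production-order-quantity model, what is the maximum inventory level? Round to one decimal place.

Annual demand D = 111 × 250 = 27,750.
Production build-up factor (1 − d/p) = 1 − 111/536 = 0.7929.
Q* = √(2DS / (H(1 − d/p))) = √(2 × 27,750 × 137 / (11 × 0.7929)).
= √(7,603,500 / 8.722) ≈ 933.681.
Maximum inventory = Q*(1 − d/p) = 933.681 × 0.7929 ≈ 740.325.

I_max ≈ 740.3 cartons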